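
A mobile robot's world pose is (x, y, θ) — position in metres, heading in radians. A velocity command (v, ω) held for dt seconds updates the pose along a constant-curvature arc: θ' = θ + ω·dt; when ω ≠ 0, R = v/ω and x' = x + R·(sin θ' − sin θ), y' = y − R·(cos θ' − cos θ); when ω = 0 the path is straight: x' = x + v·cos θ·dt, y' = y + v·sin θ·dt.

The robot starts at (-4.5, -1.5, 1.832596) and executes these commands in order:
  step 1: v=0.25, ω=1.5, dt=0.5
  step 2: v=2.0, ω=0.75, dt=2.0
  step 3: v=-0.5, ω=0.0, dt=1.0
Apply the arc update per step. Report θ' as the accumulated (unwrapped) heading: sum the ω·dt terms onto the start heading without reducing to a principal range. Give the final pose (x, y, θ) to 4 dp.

(-7.8474, -1.6879, 4.0826)

step 1: θ'=2.5826 (R=0.1667) → pose (-4.5726, -1.4018, 2.5826)
step 2: θ'=4.0826 (R=2.6667) → pose (-8.1419, -2.0920, 4.0826)
step 3: θ'=4.0826 (straight) → pose (-7.8474, -1.6879, 4.0826)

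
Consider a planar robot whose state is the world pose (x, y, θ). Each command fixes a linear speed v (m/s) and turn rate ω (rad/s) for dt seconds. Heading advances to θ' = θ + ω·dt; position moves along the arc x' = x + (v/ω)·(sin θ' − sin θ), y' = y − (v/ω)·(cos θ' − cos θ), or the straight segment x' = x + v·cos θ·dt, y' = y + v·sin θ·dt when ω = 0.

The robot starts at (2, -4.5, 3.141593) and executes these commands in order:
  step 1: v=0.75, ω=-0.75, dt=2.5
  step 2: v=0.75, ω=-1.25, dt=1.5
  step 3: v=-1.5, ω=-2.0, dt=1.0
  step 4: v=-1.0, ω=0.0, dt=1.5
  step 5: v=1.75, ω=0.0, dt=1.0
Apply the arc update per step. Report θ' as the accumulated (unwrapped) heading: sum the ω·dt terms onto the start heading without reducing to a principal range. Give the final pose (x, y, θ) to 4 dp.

step 1: θ'=1.2666 (R=-1.0000) → pose (1.0459, -3.2005, 1.2666)
step 2: θ'=-0.6084 (R=-0.6000) → pose (1.9613, -2.8879, -0.6084)
step 3: θ'=-2.6084 (R=0.7500) → pose (2.0088, -1.6265, -2.6084)
step 4: θ'=-2.6084 (straight) → pose (3.3006, -0.8641, -2.6084)
step 5: θ'=-2.6084 (straight) → pose (1.7935, -1.7536, -2.6084)

(1.7935, -1.7536, -2.6084)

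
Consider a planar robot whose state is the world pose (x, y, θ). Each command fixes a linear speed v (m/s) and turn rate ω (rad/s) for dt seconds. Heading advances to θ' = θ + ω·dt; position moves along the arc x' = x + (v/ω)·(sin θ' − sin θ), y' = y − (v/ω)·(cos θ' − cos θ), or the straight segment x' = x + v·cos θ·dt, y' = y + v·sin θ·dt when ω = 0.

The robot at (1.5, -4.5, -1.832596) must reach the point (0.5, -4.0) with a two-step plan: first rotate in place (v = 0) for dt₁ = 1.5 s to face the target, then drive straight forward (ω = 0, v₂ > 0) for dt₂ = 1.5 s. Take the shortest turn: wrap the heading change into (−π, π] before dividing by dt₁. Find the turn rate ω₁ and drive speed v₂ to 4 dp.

heading to target = atan2(-4−-4.5, 0.5−1.5) = 2.6779
Δθ = wrap(2.6779 − -1.8326) = -1.7726; ω₁ = Δθ/dt₁ = -1.1818
distance = √((0.5−1.5)² + (-4−-4.5)²) = 1.1180; v₂ = distance/dt₂ = 0.7454

ω₁ = -1.1818, v₂ = 0.7454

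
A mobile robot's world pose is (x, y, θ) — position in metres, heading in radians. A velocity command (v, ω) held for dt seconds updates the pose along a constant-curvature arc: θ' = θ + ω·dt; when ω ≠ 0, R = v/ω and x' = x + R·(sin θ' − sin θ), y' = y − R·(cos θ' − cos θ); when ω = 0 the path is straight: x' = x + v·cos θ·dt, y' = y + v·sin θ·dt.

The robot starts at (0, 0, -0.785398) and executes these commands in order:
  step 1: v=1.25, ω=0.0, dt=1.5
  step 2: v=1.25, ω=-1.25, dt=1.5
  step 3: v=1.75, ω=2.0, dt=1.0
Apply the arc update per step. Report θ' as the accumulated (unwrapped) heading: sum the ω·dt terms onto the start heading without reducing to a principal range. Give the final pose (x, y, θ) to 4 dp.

(0.9498, -4.3860, -0.6604)

step 1: θ'=-0.7854 (straight) → pose (1.3258, -1.3258, -0.7854)
step 2: θ'=-2.6604 (R=-1.0000) → pose (1.0816, -2.9194, -2.6604)
step 3: θ'=-0.6604 (R=0.8750) → pose (0.9498, -4.3860, -0.6604)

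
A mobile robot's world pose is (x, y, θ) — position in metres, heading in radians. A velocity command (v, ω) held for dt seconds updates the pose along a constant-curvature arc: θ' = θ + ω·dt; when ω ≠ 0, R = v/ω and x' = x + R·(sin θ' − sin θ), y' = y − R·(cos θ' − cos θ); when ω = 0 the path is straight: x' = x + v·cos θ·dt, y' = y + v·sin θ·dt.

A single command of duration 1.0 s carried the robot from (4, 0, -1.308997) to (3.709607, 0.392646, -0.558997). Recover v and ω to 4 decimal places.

v = -0.5000, ω = 0.7500

Δθ = -0.558997 − -1.308997 = 0.750000
ω = Δθ/dt = 0.750000/1.0 = 0.7500
R = −Δy/(cos θ' − cos θ) = -0.6667
v = R·ω = -0.6667·0.7500 = -0.5000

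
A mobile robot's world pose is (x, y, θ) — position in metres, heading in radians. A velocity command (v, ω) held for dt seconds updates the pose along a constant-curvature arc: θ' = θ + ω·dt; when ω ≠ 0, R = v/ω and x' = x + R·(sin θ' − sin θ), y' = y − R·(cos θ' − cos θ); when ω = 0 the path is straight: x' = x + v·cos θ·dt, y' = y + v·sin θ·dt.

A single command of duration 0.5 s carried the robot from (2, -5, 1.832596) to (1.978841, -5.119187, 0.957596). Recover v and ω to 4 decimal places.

Δθ = 0.957596 − 1.832596 = -0.875000
ω = Δθ/dt = -0.875000/0.5 = -1.7500
R = −Δy/(cos θ' − cos θ) = 0.1429
v = R·ω = 0.1429·-1.7500 = -0.2500

v = -0.2500, ω = -1.7500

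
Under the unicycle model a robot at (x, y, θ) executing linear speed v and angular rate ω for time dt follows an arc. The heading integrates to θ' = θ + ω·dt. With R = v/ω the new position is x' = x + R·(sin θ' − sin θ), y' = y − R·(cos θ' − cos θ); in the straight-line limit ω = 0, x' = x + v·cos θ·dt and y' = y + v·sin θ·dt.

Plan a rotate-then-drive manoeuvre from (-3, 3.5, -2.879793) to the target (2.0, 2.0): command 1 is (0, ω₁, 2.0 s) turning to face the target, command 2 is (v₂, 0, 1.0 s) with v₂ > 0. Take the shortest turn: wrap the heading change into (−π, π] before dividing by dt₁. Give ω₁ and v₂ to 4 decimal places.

ω₁ = 1.2942, v₂ = 5.2202

heading to target = atan2(2−3.5, 2−-3) = -0.2915
Δθ = wrap(-0.2915 − -2.8798) = 2.5883; ω₁ = Δθ/dt₁ = 1.2942
distance = √((2−-3)² + (2−3.5)²) = 5.2202; v₂ = distance/dt₂ = 5.2202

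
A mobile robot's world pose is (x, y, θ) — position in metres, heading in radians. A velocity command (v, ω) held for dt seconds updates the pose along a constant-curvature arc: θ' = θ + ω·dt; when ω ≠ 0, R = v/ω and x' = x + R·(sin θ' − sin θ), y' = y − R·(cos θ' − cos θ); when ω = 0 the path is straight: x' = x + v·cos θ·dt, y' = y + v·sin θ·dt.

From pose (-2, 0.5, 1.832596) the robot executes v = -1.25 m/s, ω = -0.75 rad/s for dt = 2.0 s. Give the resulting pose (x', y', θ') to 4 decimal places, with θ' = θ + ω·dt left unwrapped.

(-3.0657, -1.5067, 0.3326)

θ' = 1.8326 + -0.75·2.0 = 0.3326
R = v/ω = -1.25/-0.75 = 1.6667
x' = -2 + 1.6667·(sin 0.3326 − sin 1.8326) = -3.0657
y' = 0.5 − 1.6667·(cos 0.3326 − cos 1.8326) = -1.5067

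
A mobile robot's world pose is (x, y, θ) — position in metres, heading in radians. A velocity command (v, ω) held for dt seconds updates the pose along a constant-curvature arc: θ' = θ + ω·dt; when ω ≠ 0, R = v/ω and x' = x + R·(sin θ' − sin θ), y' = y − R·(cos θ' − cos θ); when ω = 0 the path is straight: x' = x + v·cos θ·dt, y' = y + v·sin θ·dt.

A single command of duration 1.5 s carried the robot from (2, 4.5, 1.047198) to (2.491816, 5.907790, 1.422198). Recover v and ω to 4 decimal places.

Δθ = 1.422198 − 1.047198 = 0.375000
ω = Δθ/dt = 0.375000/1.5 = 0.2500
R = −Δy/(cos θ' − cos θ) = 4.0000
v = R·ω = 4.0000·0.2500 = 1.0000

v = 1.0000, ω = 0.2500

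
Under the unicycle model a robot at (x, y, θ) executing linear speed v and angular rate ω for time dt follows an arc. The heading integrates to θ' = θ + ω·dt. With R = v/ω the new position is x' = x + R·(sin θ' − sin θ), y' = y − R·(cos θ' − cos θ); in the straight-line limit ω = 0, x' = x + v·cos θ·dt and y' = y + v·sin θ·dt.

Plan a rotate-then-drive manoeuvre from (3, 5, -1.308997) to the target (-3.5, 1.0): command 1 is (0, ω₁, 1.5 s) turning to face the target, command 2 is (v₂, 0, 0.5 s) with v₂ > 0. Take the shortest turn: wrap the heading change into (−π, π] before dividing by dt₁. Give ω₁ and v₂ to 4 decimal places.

ω₁ = -0.8540, v₂ = 15.2643

heading to target = atan2(1−5, -3.5−3) = -2.5899
Δθ = wrap(-2.5899 − -1.3090) = -1.2809; ω₁ = Δθ/dt₁ = -0.8540
distance = √((-3.5−3)² + (1−5)²) = 7.6322; v₂ = distance/dt₂ = 15.2643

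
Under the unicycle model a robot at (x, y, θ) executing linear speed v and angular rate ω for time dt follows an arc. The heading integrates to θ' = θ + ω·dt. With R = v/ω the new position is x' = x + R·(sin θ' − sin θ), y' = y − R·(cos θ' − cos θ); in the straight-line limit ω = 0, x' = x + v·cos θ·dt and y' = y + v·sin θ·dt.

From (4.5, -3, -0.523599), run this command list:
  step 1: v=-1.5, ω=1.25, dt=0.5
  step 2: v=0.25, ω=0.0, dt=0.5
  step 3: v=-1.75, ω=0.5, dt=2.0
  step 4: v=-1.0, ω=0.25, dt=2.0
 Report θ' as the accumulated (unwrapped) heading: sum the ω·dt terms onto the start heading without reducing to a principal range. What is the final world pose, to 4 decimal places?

step 1: θ'=0.1014 (R=-1.2000) → pose (3.7785, -2.8454, 0.1014)
step 2: θ'=0.1014 (straight) → pose (3.9029, -2.8327, 0.1014)
step 3: θ'=1.1014 (R=-3.5000) → pose (1.1357, -4.7315, 1.1014)
step 4: θ'=1.6014 (R=-4.0000) → pose (0.7050, -6.6633, 1.6014)

(0.7050, -6.6633, 1.6014)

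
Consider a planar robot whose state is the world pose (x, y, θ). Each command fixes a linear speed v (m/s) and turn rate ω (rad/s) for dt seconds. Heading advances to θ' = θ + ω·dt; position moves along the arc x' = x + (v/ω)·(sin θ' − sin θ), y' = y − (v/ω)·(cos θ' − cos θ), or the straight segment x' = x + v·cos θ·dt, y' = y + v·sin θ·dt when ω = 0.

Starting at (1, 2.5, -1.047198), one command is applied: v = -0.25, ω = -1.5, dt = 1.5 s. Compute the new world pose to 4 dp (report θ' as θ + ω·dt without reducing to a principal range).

θ' = -1.0472 + -1.5·1.5 = -3.2972
R = v/ω = -0.25/-1.5 = 0.1667
x' = 1 + 0.1667·(sin -3.2972 − sin -1.0472) = 1.1702
y' = 2.5 − 0.1667·(cos -3.2972 − cos -1.0472) = 2.7480

(1.1702, 2.7480, -3.2972)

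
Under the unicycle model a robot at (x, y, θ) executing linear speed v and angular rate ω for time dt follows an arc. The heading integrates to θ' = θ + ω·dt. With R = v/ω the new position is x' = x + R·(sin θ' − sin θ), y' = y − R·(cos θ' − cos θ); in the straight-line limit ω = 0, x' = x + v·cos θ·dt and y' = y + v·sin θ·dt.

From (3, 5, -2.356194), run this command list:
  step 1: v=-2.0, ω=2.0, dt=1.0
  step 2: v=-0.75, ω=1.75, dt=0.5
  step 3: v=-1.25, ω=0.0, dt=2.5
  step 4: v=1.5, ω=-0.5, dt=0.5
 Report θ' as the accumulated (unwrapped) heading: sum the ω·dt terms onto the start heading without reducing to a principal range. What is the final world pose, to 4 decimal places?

(0.2567, 5.3524, 0.2688)

step 1: θ'=-0.3562 (R=-1.0000) → pose (2.6416, 6.6443, -0.3562)
step 2: θ'=0.5188 (R=-0.4286) → pose (2.2797, 6.6148, 0.5188)
step 3: θ'=0.5188 (straight) → pose (-0.4341, 5.0653, 0.5188)
step 4: θ'=0.2688 (R=-3.0000) → pose (0.2567, 5.3524, 0.2688)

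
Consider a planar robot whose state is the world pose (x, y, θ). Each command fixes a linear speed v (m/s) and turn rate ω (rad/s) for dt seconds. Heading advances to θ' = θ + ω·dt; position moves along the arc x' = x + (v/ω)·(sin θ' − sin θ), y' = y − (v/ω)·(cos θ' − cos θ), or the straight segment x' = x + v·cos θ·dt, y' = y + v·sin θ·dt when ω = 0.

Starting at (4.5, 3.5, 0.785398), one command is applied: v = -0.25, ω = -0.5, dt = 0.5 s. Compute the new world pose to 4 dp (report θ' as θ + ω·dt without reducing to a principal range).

(4.4015, 3.4235, 0.5354)

θ' = 0.7854 + -0.5·0.5 = 0.5354
R = v/ω = -0.25/-0.5 = 0.5000
x' = 4.5 + 0.5000·(sin 0.5354 − sin 0.7854) = 4.4015
y' = 3.5 − 0.5000·(cos 0.5354 − cos 0.7854) = 3.4235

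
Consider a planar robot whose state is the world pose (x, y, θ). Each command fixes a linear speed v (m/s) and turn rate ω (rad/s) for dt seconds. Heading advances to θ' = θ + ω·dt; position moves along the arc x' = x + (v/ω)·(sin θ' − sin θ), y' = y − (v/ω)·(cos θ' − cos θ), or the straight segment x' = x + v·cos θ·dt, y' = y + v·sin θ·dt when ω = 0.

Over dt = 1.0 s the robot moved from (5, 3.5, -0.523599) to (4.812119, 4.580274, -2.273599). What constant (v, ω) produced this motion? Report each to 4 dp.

v = -1.2500, ω = -1.7500

Δθ = -2.273599 − -0.523599 = -1.750000
ω = Δθ/dt = -1.750000/1.0 = -1.7500
R = −Δy/(cos θ' − cos θ) = 0.7143
v = R·ω = 0.7143·-1.7500 = -1.2500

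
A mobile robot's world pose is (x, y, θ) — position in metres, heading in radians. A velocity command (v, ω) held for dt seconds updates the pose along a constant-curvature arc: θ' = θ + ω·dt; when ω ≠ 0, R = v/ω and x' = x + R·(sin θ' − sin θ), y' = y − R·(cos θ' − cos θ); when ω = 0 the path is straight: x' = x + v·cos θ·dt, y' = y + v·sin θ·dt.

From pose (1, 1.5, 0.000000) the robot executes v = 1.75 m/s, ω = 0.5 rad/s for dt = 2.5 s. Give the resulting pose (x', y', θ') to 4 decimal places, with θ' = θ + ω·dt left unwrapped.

θ' = 0.0000 + 0.5·2.5 = 1.2500
R = v/ω = 1.75/0.5 = 3.5000
x' = 1 + 3.5000·(sin 1.2500 − sin 0.0000) = 4.3214
y' = 1.5 − 3.5000·(cos 1.2500 − cos 0.0000) = 3.8964

(4.3214, 3.8964, 1.2500)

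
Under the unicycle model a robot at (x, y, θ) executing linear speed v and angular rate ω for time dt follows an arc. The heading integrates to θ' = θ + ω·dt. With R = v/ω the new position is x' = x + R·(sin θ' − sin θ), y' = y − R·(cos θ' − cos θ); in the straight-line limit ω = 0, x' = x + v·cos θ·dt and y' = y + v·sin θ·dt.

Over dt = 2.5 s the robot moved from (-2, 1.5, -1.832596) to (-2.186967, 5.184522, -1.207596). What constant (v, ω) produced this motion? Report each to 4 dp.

v = -1.5000, ω = 0.2500

Δθ = -1.207596 − -1.832596 = 0.625000
ω = Δθ/dt = 0.625000/2.5 = 0.2500
R = −Δy/(cos θ' − cos θ) = -6.0000
v = R·ω = -6.0000·0.2500 = -1.5000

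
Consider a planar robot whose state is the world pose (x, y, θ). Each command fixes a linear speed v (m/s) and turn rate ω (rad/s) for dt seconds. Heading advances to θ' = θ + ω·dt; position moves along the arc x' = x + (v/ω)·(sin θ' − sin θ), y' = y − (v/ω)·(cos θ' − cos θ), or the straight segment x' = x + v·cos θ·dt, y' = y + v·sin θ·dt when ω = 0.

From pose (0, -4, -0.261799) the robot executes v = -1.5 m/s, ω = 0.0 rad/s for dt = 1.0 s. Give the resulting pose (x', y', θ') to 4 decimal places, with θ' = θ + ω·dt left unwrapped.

θ' = -0.2618 + 0.0·1.0 = -0.2618
ω = 0 → straight: x' = 0 + -1.5·cos(-0.2618)·1.0 = -1.4489
y' = -4 + -1.5·sin(-0.2618)·1.0 = -3.6118

(-1.4489, -3.6118, -0.2618)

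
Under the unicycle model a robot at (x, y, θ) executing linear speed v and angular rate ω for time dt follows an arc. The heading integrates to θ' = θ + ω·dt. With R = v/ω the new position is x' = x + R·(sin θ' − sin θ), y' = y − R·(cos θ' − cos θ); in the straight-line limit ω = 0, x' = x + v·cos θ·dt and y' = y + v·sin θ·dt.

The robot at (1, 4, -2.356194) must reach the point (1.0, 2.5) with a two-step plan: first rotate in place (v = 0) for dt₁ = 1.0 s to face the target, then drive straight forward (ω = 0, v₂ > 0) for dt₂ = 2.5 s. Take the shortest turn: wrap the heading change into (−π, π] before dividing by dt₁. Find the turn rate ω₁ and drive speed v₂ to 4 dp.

ω₁ = 0.7854, v₂ = 0.6000

heading to target = atan2(2.5−4, 1−1) = -1.5708
Δθ = wrap(-1.5708 − -2.3562) = 0.7854; ω₁ = Δθ/dt₁ = 0.7854
distance = √((1−1)² + (2.5−4)²) = 1.5000; v₂ = distance/dt₂ = 0.6000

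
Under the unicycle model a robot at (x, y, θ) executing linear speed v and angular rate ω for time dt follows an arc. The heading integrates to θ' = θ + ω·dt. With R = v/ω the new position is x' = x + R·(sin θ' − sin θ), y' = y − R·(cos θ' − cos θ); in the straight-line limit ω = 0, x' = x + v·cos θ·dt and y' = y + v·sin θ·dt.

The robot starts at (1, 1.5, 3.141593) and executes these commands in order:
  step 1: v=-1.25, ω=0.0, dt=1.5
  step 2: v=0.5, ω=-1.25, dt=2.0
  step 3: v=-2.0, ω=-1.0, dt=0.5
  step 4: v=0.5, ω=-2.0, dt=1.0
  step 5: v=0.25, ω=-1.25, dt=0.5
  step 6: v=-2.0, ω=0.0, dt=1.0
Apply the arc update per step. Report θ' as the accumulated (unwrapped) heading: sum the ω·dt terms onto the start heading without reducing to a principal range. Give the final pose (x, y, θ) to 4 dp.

(3.5087, 2.6462, -2.4834)

step 1: θ'=3.1416 (straight) → pose (2.8750, 1.5000, 3.1416)
step 2: θ'=0.6416 (R=-0.4000) → pose (2.6356, 2.2205, 0.6416)
step 3: θ'=0.1416 (R=2.0000) → pose (1.7209, 1.8428, 0.1416)
step 4: θ'=-1.8584 (R=-0.2500) → pose (1.9959, 1.5243, -1.8584)
step 5: θ'=-2.4834 (R=-0.2000) → pose (1.9265, 1.4229, -2.4834)
step 6: θ'=-2.4834 (straight) → pose (3.5087, 2.6462, -2.4834)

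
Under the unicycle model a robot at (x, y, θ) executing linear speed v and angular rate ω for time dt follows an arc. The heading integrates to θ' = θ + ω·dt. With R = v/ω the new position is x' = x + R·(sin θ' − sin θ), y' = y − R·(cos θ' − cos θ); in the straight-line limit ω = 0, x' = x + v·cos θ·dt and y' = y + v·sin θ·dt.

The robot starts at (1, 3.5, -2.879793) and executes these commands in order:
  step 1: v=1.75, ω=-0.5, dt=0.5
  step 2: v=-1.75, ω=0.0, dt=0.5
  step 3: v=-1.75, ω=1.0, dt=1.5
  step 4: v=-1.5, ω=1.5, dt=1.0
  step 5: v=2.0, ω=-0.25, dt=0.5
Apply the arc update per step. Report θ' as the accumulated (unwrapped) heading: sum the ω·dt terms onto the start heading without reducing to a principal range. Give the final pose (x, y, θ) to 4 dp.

step 1: θ'=-3.1298 (R=-3.5000) → pose (0.1354, 3.3810, -3.1298)
step 2: θ'=-3.1298 (straight) → pose (1.0104, 3.3913, -3.1298)
step 3: θ'=-1.6298 (R=-1.7500) → pose (2.7367, 5.0380, -1.6298)
step 4: θ'=-0.1298 (R=-1.0000) → pose (1.8678, 6.0886, -0.1298)
step 5: θ'=-0.2548 (R=-8.0000) → pose (2.8488, 5.8976, -0.2548)

(2.8488, 5.8976, -0.2548)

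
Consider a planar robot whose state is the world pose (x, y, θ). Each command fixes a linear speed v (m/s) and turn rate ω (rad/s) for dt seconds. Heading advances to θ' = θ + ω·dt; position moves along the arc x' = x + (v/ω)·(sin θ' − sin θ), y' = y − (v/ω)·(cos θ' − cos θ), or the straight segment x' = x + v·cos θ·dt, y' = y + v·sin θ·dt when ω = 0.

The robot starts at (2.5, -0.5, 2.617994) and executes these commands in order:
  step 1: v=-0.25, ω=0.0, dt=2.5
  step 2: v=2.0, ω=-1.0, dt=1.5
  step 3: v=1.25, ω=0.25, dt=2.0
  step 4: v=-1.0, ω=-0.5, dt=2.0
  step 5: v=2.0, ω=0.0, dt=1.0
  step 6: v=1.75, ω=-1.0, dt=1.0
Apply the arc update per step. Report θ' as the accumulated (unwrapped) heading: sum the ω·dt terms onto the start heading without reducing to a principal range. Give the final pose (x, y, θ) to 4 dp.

(5.1986, 3.8498, -0.3820)

step 1: θ'=2.6180 (straight) → pose (3.0413, -0.8125, 2.6180)
step 2: θ'=1.1180 (R=-2.0000) → pose (2.2428, 1.7945, 1.1180)
step 3: θ'=1.6180 (R=5.0000) → pose (2.7411, 4.2179, 1.6180)
step 4: θ'=0.6180 (R=2.0000) → pose (1.9022, 2.4934, 0.6180)
step 5: θ'=0.6180 (straight) → pose (3.5322, 3.6522, 0.6180)
step 6: θ'=-0.3820 (R=-1.7500) → pose (5.1986, 3.8498, -0.3820)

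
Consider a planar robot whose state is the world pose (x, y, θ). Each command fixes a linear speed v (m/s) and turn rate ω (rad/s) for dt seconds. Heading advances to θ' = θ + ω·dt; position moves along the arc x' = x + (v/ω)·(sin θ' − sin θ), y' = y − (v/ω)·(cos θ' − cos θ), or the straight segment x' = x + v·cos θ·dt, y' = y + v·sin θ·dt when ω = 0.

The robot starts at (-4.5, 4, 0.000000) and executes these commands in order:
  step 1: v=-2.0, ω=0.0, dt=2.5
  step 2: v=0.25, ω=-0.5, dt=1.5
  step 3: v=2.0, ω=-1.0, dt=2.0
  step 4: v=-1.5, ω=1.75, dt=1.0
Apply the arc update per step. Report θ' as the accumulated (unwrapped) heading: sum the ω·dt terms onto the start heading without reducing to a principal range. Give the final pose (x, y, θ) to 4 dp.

step 1: θ'=0.0000 (straight) → pose (-9.5000, 4.0000, 0.0000)
step 2: θ'=-0.7500 (R=-0.5000) → pose (-9.1592, 3.8658, -0.7500)
step 3: θ'=-2.7500 (R=-2.0000) → pose (-9.7591, 0.5539, -2.7500)
step 4: θ'=-1.0000 (R=-0.8571) → pose (-9.3650, 1.8092, -1.0000)

(-9.3650, 1.8092, -1.0000)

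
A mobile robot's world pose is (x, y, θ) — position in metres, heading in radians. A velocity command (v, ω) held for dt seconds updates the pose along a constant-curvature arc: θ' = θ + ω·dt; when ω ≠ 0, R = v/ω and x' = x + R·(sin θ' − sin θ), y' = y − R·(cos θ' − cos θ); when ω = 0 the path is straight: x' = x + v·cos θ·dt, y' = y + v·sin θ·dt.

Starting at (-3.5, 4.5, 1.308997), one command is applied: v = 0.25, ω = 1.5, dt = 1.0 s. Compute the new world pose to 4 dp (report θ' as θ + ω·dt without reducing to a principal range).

(-3.6066, 4.7007, 2.8090)

θ' = 1.3090 + 1.5·1.0 = 2.8090
R = v/ω = 0.25/1.5 = 0.1667
x' = -3.5 + 0.1667·(sin 2.8090 − sin 1.3090) = -3.6066
y' = 4.5 − 0.1667·(cos 2.8090 − cos 1.3090) = 4.7007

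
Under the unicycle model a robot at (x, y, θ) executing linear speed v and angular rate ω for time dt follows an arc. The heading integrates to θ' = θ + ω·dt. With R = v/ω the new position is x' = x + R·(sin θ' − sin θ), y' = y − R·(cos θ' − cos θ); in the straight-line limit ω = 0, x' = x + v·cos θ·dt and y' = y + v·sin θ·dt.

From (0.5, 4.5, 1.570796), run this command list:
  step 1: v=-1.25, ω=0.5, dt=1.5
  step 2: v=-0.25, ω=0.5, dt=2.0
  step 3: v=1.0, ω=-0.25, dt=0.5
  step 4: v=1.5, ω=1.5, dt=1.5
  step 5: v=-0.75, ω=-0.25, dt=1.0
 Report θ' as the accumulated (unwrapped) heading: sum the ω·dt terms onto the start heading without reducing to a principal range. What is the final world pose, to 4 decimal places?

(0.0132, 1.5324, 5.1958)

step 1: θ'=2.3208 (R=-2.5000) → pose (1.1708, 2.7959, 2.3208)
step 2: θ'=3.3208 (R=-0.5000) → pose (1.6257, 2.6447, 3.3208)
step 3: θ'=3.1958 (R=-4.0000) → pose (1.1295, 2.5865, 3.1958)
step 4: θ'=5.4458 (R=1.0000) → pose (0.4407, 0.9186, 5.4458)
step 5: θ'=5.1958 (R=3.0000) → pose (0.0132, 1.5324, 5.1958)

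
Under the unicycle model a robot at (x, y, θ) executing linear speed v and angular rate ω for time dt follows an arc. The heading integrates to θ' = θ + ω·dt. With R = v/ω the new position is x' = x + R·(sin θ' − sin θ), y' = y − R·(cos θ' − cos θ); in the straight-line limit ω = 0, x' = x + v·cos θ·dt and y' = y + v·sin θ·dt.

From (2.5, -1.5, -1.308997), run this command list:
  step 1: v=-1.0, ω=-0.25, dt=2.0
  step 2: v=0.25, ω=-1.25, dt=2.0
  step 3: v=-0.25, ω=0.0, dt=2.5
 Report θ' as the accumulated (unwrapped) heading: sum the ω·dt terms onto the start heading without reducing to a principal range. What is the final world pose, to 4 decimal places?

step 1: θ'=-1.8090 (R=4.0000) → pose (2.4766, 0.4791, -1.8090)
step 2: θ'=-4.3090 (R=-0.2000) → pose (2.0983, 0.4478, -4.3090)
step 3: θ'=-4.3090 (straight) → pose (2.3437, -0.1271, -4.3090)

(2.3437, -0.1271, -4.3090)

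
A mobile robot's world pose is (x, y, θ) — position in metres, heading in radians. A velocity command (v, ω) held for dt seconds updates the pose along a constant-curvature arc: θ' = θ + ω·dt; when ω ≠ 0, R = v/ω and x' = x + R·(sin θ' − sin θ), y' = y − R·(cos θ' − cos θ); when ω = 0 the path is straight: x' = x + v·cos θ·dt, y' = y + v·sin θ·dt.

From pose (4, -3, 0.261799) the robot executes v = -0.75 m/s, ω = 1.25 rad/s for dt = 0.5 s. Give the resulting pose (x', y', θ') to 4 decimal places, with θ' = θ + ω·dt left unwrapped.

θ' = 0.2618 + 1.25·0.5 = 0.8868
R = v/ω = -0.75/1.25 = -0.6000
x' = 4 + -0.6000·(sin 0.8868 − sin 0.2618) = 3.6903
y' = -3 − -0.6000·(cos 0.8868 − cos 0.2618) = -3.2004

(3.6903, -3.2004, 0.8868)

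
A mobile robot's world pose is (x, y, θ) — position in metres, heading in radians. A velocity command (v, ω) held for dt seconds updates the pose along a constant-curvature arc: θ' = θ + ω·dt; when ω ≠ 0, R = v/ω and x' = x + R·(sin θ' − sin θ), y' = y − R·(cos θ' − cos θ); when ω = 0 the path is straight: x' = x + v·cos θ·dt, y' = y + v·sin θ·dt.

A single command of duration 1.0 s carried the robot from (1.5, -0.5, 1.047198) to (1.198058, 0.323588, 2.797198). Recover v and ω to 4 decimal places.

Δθ = 2.797198 − 1.047198 = 1.750000
ω = Δθ/dt = 1.750000/1.0 = 1.7500
R = −Δy/(cos θ' − cos θ) = 0.5714
v = R·ω = 0.5714·1.7500 = 1.0000

v = 1.0000, ω = 1.7500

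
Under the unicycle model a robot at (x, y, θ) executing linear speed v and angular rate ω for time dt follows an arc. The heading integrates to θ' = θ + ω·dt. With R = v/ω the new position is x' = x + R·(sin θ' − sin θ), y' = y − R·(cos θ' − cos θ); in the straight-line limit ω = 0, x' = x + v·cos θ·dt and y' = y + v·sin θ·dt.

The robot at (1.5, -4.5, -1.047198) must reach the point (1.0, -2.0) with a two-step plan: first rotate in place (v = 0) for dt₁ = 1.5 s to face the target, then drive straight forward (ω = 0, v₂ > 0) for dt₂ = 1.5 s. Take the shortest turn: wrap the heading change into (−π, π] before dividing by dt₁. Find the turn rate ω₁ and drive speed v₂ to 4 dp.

ω₁ = 1.8769, v₂ = 1.6997

heading to target = atan2(-2−-4.5, 1−1.5) = 1.7682
Δθ = wrap(1.7682 − -1.0472) = 2.8154; ω₁ = Δθ/dt₁ = 1.8769
distance = √((1−1.5)² + (-2−-4.5)²) = 2.5495; v₂ = distance/dt₂ = 1.6997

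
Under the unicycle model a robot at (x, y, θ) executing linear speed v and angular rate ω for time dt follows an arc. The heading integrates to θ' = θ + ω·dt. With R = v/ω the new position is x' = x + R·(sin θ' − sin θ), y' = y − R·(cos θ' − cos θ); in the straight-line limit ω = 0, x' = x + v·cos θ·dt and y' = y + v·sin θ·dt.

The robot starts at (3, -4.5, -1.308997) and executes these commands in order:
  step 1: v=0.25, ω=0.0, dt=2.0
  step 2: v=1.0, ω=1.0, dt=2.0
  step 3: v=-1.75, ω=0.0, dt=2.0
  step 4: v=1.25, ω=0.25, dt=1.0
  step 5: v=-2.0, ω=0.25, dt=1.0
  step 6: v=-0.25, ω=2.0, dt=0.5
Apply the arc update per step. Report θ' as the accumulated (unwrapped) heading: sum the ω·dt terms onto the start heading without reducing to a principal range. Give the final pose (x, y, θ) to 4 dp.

step 1: θ'=-1.3090 (straight) → pose (3.1294, -4.9830, -1.3090)
step 2: θ'=0.6910 (R=1.0000) → pose (4.7326, -5.4948, 0.6910)
step 3: θ'=0.6910 (straight) → pose (2.0355, -7.7253, 0.6910)
step 4: θ'=0.9410 (R=5.0000) → pose (2.8897, -6.8172, 0.9410)
step 5: θ'=1.1910 (R=-8.0000) → pose (1.9250, -8.5632, 1.1910)
step 6: θ'=2.1910 (R=-0.1250) → pose (1.9394, -8.6822, 2.1910)

(1.9394, -8.6822, 2.1910)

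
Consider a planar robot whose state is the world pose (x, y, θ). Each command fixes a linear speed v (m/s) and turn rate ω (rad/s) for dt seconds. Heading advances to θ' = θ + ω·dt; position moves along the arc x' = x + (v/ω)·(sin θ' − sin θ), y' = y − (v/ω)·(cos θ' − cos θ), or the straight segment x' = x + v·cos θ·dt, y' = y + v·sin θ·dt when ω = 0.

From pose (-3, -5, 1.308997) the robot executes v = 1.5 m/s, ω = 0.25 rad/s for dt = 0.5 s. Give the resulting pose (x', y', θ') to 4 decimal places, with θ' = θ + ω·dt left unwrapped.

(-2.8516, -4.2653, 1.4340)

θ' = 1.3090 + 0.25·0.5 = 1.4340
R = v/ω = 1.5/0.25 = 6.0000
x' = -3 + 6.0000·(sin 1.4340 − sin 1.3090) = -2.8516
y' = -5 − 6.0000·(cos 1.4340 − cos 1.3090) = -4.2653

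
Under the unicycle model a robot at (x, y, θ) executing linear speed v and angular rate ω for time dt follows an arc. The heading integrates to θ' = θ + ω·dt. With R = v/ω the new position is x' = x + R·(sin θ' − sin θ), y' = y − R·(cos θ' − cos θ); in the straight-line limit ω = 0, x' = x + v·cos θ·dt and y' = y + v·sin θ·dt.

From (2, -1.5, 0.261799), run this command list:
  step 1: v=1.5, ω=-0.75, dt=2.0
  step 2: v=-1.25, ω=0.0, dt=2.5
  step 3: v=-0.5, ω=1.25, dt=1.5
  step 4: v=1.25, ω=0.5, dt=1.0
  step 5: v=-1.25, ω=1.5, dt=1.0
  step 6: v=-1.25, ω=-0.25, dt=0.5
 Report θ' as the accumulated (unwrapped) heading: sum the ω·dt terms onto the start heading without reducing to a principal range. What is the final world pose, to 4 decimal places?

step 1: θ'=-1.2382 (R=-2.0000) → pose (4.4080, -2.7789, -1.2382)
step 2: θ'=-1.2382 (straight) → pose (3.3877, 0.1749, -1.2382)
step 3: θ'=0.6368 (R=-0.4000) → pose (2.7718, 0.3659, 0.6368)
step 4: θ'=1.1368 (R=2.5000) → pose (3.5535, 1.3246, 1.1368)
step 5: θ'=2.6368 (R=-0.8333) → pose (3.9065, 0.2448, 2.6368)
step 6: θ'=2.5118 (R=5.0000) → pose (4.4333, -0.0908, 2.5118)

(4.4333, -0.0908, 2.5118)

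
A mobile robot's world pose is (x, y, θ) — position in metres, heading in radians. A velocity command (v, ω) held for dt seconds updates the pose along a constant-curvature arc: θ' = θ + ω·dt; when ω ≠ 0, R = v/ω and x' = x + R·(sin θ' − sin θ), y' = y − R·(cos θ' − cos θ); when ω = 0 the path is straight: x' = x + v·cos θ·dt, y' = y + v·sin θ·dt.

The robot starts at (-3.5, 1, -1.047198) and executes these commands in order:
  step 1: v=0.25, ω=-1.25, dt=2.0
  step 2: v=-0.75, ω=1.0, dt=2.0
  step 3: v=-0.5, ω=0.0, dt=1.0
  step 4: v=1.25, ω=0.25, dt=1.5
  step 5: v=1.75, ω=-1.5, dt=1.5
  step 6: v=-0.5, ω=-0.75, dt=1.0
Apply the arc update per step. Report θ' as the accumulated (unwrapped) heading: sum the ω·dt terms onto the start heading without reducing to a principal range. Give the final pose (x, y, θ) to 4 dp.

(-3.3388, -1.7713, -4.1722)

step 1: θ'=-3.5472 (R=-0.2000) → pose (-3.7521, 0.7162, -3.5472)
step 2: θ'=-1.5472 (R=-0.7500) → pose (-2.7064, 1.4231, -1.5472)
step 3: θ'=-1.5472 (straight) → pose (-2.7182, 1.9229, -1.5472)
step 4: θ'=-1.1722 (R=5.0000) → pose (-2.3276, 0.1003, -1.1722)
step 5: θ'=-3.4222 (R=-1.1667) → pose (-3.7259, -1.4736, -3.4222)
step 6: θ'=-4.1722 (R=0.6667) → pose (-3.3388, -1.7713, -4.1722)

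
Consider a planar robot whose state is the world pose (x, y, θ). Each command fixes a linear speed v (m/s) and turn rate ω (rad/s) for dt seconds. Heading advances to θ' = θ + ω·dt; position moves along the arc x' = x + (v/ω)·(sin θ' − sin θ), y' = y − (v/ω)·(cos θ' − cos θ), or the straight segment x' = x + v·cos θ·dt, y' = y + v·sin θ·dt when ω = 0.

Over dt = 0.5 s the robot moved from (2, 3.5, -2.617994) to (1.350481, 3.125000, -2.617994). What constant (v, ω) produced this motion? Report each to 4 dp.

Δθ = -2.617994 − -2.617994 = 0.000000
ω = Δθ/dt = 0.000000/0.5 = 0.0000
ω = 0 → v = (Δx·cos θ + Δy·sin θ)/dt = 1.5000

v = 1.5000, ω = 0.0000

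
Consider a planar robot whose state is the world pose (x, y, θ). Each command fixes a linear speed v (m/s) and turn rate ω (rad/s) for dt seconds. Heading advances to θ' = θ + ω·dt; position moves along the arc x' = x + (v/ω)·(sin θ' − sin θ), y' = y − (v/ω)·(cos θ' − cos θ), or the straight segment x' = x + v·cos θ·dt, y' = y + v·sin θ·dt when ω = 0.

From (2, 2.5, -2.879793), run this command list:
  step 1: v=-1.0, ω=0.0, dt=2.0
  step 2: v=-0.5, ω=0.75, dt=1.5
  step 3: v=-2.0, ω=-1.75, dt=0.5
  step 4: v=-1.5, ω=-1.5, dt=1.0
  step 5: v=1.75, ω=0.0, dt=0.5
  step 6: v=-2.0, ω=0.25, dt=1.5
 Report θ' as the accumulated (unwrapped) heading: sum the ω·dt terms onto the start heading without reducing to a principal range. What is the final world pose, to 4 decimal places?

(7.8983, 2.5950, -3.7548)

step 1: θ'=-2.8798 (straight) → pose (3.9319, 3.0176, -2.8798)
step 2: θ'=-1.7548 (R=-0.6667) → pose (4.4147, 3.5396, -1.7548)
step 3: θ'=-2.6298 (R=1.1429) → pose (4.9786, 4.3269, -2.6298)
step 4: θ'=-4.1298 (R=1.0000) → pose (6.3034, 4.0053, -4.1298)
step 5: θ'=-4.1298 (straight) → pose (5.8219, 4.7359, -4.1298)
step 6: θ'=-3.7548 (R=-8.0000) → pose (7.8983, 2.5950, -3.7548)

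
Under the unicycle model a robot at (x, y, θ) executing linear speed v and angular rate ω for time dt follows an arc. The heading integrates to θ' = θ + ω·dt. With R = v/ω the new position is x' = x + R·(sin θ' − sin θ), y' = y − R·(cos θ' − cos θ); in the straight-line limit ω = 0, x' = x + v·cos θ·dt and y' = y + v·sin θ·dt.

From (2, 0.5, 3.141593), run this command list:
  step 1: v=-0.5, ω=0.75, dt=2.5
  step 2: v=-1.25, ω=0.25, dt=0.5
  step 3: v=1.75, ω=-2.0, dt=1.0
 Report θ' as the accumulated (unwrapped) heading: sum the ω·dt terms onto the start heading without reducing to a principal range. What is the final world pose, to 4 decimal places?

(1.6165, 0.7103, 3.1416)

step 1: θ'=5.0166 (R=-0.6667) → pose (2.6361, 1.3664, 5.0166)
step 2: θ'=5.1416 (R=-5.0000) → pose (2.4121, 1.9494, 5.1416)
step 3: θ'=3.1416 (R=-0.8750) → pose (1.6165, 0.7103, 3.1416)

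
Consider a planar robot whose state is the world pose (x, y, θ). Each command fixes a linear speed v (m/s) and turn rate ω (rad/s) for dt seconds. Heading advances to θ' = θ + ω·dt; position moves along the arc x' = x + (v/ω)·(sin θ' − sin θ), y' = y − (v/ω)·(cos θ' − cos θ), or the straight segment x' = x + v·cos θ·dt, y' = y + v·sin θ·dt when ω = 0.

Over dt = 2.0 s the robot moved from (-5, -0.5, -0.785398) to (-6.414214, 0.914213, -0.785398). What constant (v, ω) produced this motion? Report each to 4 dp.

Δθ = -0.785398 − -0.785398 = 0.000000
ω = Δθ/dt = 0.000000/2.0 = 0.0000
ω = 0 → v = (Δx·cos θ + Δy·sin θ)/dt = -1.0000

v = -1.0000, ω = 0.0000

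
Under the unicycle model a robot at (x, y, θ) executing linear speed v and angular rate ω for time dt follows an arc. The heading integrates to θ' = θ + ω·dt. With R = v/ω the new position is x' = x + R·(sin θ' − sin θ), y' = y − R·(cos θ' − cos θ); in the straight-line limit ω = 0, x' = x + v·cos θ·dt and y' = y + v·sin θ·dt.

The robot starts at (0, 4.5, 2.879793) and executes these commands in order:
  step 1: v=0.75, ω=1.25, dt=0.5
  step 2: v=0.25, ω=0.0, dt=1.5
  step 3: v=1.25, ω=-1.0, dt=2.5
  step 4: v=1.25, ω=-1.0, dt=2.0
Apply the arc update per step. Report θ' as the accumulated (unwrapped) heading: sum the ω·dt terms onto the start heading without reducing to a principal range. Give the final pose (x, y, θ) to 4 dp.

(-0.1145, 6.1969, -0.9952)

step 1: θ'=3.5048 (R=0.6000) → pose (-0.3685, 4.4813, 3.5048)
step 2: θ'=3.5048 (straight) → pose (-0.7190, 4.3481, 3.5048)
step 3: θ'=1.0048 (R=-1.2500) → pose (-2.2181, 6.1869, 1.0048)
step 4: θ'=-0.9952 (R=-1.2500) → pose (-0.1145, 6.1969, -0.9952)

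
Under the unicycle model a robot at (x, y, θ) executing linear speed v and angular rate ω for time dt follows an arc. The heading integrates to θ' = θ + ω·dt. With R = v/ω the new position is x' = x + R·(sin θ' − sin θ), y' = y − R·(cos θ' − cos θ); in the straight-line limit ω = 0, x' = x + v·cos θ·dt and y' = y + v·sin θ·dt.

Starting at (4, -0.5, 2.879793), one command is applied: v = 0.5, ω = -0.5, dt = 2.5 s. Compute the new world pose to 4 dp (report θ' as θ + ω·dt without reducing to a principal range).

(3.2606, 0.4070, 1.6298)

θ' = 2.8798 + -0.5·2.5 = 1.6298
R = v/ω = 0.5/-0.5 = -1.0000
x' = 4 + -1.0000·(sin 1.6298 − sin 2.8798) = 3.2606
y' = -0.5 − -1.0000·(cos 1.6298 − cos 2.8798) = 0.4070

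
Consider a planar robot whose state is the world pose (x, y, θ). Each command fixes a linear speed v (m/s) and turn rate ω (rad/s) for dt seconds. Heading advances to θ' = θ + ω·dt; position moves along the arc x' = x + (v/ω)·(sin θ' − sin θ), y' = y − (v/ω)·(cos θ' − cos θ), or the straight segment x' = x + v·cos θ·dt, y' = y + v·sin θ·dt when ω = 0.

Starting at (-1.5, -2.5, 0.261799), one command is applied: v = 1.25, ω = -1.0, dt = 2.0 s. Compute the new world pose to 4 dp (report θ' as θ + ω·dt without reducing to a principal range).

θ' = 0.2618 + -1.0·2.0 = -1.7382
R = v/ω = 1.25/-1.0 = -1.2500
x' = -1.5 + -1.2500·(sin -1.7382 − sin 0.2618) = 0.0560
y' = -2.5 − -1.2500·(cos -1.7382 − cos 0.2618) = -3.9157

(0.0560, -3.9157, -1.7382)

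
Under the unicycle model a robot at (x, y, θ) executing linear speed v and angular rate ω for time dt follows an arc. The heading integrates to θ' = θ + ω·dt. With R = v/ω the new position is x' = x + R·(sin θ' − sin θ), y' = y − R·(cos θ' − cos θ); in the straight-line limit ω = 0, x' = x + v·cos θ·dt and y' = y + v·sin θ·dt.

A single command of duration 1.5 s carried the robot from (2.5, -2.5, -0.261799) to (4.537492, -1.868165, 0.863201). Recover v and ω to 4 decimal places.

v = 1.5000, ω = 0.7500

Δθ = 0.863201 − -0.261799 = 1.125000
ω = Δθ/dt = 1.125000/1.5 = 0.7500
R = Δx/(sin θ' − sin θ) = 2.0000
v = R·ω = 2.0000·0.7500 = 1.5000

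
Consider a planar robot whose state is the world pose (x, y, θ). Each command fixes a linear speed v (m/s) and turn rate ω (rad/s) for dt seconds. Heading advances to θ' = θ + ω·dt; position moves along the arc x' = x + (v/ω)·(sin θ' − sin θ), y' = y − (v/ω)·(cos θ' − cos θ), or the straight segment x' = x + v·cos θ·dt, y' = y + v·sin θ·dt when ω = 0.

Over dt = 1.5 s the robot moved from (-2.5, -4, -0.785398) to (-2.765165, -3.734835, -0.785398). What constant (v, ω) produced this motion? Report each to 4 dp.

Δθ = -0.785398 − -0.785398 = 0.000000
ω = Δθ/dt = 0.000000/1.5 = 0.0000
ω = 0 → v = (Δx·cos θ + Δy·sin θ)/dt = -0.2500

v = -0.2500, ω = 0.0000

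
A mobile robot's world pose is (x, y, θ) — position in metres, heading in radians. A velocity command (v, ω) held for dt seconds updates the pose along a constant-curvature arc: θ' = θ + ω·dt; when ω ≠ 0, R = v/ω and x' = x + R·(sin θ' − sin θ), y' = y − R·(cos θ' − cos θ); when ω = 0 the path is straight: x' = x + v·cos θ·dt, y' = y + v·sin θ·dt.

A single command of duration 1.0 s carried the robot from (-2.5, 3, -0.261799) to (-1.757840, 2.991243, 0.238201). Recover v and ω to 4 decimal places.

v = 0.7500, ω = 0.5000

Δθ = 0.238201 − -0.261799 = 0.500000
ω = Δθ/dt = 0.500000/1.0 = 0.5000
R = Δx/(sin θ' − sin θ) = 1.5000
v = R·ω = 1.5000·0.5000 = 0.7500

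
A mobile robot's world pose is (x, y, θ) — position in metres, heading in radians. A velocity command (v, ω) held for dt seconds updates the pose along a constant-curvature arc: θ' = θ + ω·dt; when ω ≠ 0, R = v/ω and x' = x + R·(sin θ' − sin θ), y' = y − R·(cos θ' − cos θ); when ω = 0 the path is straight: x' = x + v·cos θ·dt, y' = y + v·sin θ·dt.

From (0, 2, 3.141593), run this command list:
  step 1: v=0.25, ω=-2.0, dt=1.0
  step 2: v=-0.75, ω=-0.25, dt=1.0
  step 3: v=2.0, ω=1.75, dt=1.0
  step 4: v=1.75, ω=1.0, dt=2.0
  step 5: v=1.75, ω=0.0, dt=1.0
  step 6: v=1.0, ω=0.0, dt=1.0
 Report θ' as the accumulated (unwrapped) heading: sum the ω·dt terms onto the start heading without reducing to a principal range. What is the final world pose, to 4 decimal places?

step 1: θ'=1.1416 (R=-0.1250) → pose (-0.1137, 2.1770, 1.1416)
step 2: θ'=0.8916 (R=3.0000) → pose (-0.5073, 1.5409, 0.8916)
step 3: θ'=2.6416 (R=1.1429) → pose (-0.8486, 3.2618, 2.6416)
step 4: θ'=4.6416 (R=1.7500) → pose (-3.4333, 1.8498, 4.6416)
step 5: θ'=4.6416 (straight) → pose (-3.5570, 0.1042, 4.6416)
step 6: θ'=4.6416 (straight) → pose (-3.6278, -0.8933, 4.6416)

(-3.6278, -0.8933, 4.6416)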